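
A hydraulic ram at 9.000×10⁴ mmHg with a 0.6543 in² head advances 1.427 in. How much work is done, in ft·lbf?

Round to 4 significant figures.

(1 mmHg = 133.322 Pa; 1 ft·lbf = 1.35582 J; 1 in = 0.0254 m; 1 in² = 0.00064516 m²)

9.000×10⁴ mmHg → 1.1999×10⁷ Pa
0.6543 in² → 4.22128×10⁻⁴ m²
F = P × A = 1.1999×10⁷ × 4.22128×10⁻⁴ = 5065.11 N
1.427 in → 0.0362458 m
W = F × d = 5065.11 × 0.0362458 = 183.589 J
In ft·lbf: 183.589 / 1.35582 = 135.408 ft·lbf

135.4 ft·lbf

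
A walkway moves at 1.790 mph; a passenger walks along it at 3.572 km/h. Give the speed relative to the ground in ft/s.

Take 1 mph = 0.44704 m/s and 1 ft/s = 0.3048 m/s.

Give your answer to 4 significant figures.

1.790 mph × 0.44704 = 0.800202 m/s
3.572 km/h × (1/3.6) = 0.992222 m/s
Combined: 0.800202 + 0.992222 = 1.79242 m/s
In ft/s: 1.79242 / 0.3048 = 5.88064 ft/s

5.881 ft/s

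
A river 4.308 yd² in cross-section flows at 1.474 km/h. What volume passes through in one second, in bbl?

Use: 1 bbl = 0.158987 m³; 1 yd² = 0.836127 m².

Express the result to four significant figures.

1.474 km/h × (1/3.6) = 0.409444 m/s
4.308 yd² × 0.836127 = 3.60204 m²
V = v × A × t = 0.409444 m/s × 3.60204 m² × 1 s = 1.47483 m³
1.47483 m³ ÷ (0.158987 m³/bbl) = 9.27642 bbl

9.276 bbl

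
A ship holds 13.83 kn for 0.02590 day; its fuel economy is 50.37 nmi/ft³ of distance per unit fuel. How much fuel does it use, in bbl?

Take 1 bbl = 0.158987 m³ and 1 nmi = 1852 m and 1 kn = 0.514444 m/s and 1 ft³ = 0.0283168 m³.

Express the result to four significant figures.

13.83 kn → 7.11476 m/s
0.02590 day → 2237.76 s
d = v × t = 7.11476 × 2237.76 = 15921.1 m
50.37 nmi/ft³ → 3.29434×10⁶ m/m³
V = d / (distance per unit fuel) = 15921.1 / 3.29434×10⁶ = 0.00483286 m³
In bbl: 0.00483286 / 0.158987 = 0.0303978 bbl

0.03040 bbl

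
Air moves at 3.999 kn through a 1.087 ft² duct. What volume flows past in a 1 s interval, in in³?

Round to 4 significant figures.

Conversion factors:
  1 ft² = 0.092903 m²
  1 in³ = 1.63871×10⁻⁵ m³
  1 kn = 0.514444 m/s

1.268×10⁴ in³

3.999 kn × 0.514444 = 2.05726 m/s
1.087 ft² × 0.092903 = 0.100986 m²
V = v × A × t = 2.05726 m/s × 0.100986 m² × 1 s = 0.207754 m³
0.207754 m³ ÷ (1.63871×10⁻⁵ m³/in³) = 12677.9 in³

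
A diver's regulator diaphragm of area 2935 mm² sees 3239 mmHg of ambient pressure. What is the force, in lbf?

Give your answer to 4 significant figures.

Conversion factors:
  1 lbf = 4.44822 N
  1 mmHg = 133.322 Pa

3239 mmHg × 133.322 = 431830 Pa
2935 mm² × 10⁻⁶ = 0.002935 m²
F = P × A = 431830 Pa × 0.002935 m² = 1267.42 N
1267.42 N ÷ (4.44822 N/lbf) = 284.927 lbf

284.9 lbf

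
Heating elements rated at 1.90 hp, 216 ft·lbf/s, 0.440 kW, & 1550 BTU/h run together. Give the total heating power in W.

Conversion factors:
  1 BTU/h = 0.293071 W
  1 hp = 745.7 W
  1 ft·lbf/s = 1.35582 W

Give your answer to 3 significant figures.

1.90 hp × 745.7 = 1416.83 W
216 ft·lbf/s × 1.35582 = 292.857 W
0.440 kW × 1000 = 440 W
1550 BTU/h × 0.293071 = 454.26 W
Sum: 1416.83 + 292.857 + 440 + 454.26 = 2603.95 W

2600 W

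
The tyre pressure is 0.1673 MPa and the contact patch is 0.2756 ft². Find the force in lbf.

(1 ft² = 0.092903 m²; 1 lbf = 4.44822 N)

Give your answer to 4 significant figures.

0.1673 MPa × 1000000 → 167300 Pa
0.2756 ft² × 0.092903 → 0.0256041 m²
F = P × A = 167300 Pa × 0.0256041 m² = 4283.57 N
4283.57 N ÷ (4.44822 N/lbf) = 962.985 lbf

963.0 lbf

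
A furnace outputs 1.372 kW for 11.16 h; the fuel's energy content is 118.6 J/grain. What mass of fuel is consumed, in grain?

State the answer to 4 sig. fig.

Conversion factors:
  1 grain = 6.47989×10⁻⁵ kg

1.372 kW → 1372 W
11.16 h → 40176 s
E = P × t = 1372 × 40176 = 5.51215×10⁷ J
118.6 J/grain → 1.83028×10⁶ J/kg
m = E / e_s = 5.51215×10⁷ / 1.83028×10⁶ = 30.1164 kg
In grain: 30.1164 / 6.47989×10⁻⁵ = 464767 grain

4.648×10⁵ grain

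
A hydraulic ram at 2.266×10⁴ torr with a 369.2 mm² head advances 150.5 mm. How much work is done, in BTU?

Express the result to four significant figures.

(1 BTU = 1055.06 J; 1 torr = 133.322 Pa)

0.1591 BTU

2.266×10⁴ torr → 3.02108×10⁶ Pa
369.2 mm² → 3.692×10⁻⁴ m²
F = P × A = 3.02108×10⁶ × 3.692×10⁻⁴ = 1115.38 N
150.5 mm → 0.1505 m
W = F × d = 1115.38 × 0.1505 = 167.865 J
In BTU: 167.865 / 1055.06 = 0.159105 BTU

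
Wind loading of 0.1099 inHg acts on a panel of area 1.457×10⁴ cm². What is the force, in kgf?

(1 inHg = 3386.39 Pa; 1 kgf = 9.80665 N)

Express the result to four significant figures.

0.1099 inHg × 3386.39 = 372.164 Pa
1.457×10⁴ cm² × 0.0001 = 1.457 m²
F = P × A = 372.164 Pa × 1.457 m² = 542.243 N
542.243 N ÷ (9.80665 N/kgf) = 55.2934 kgf

55.29 kgf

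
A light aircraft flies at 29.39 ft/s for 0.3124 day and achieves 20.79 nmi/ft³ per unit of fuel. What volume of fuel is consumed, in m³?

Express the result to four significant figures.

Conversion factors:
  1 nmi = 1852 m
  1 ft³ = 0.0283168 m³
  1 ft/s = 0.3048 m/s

29.39 ft/s → 8.95807 m/s
0.3124 day → 26991.4 s
d = v × t = 8.95807 × 26991.4 = 241791 m
20.79 nmi/ft³ → 1.35973×10⁶ m/m³
V = d / (distance per unit fuel) = 241791 / 1.35973×10⁶ = 0.177823 m³

0.1778 m³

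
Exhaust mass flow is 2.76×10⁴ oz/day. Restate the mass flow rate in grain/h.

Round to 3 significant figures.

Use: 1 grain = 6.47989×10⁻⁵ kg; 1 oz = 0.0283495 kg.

5.03×10⁵ grain/h

2.76×10⁴ oz/day × 0.0283495 kg/oz ÷ 86400 s/day = 0.00905609 kg/s
0.00905609 kg/s ÷ 6.47989×10⁻⁵ kg/grain × 3600 s/h = 503125 grain/h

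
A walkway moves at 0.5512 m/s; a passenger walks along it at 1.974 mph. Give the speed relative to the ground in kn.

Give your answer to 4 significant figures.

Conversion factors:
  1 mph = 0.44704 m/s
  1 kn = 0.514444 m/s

2.787 kn

0.5512 m/s (already m/s)
1.974 mph × 0.44704 = 0.882457 m/s
Total: 0.5512 + 0.882457 = 1.43366 m/s
In kn: 1.43366 / 0.514444 = 2.78681 kn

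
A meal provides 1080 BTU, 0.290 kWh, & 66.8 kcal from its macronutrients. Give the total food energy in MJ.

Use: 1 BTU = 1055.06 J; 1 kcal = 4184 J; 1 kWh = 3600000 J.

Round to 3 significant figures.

1080 BTU × 1055.06 = 1.13946×10⁶ J
0.290 kWh × 3600000 = 1.044×10⁶ J
66.8 kcal × 4184 = 279491 J
Combined: 1.13946×10⁶ + 1.044×10⁶ + 279491 = 2.46295×10⁶ J
In MJ: 2.46295×10⁶ / 1000000 = 2.46295 MJ

2.46 MJ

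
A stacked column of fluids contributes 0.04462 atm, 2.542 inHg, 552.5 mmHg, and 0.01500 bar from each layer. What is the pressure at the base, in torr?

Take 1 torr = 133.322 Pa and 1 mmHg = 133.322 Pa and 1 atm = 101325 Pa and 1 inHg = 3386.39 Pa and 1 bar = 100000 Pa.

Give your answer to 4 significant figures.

0.04462 atm × 101325 → 4521.12 Pa
2.542 inHg × 3386.39 → 8608.2 Pa
552.5 mmHg × 133.322 → 73660.4 Pa
0.01500 bar × 100000 → 1500 Pa
Total: 4521.12 + 8608.2 + 73660.4 + 1500 = 88289.7 Pa
In torr: 88289.7 / 133.322 = 662.229 torr

662.2 torr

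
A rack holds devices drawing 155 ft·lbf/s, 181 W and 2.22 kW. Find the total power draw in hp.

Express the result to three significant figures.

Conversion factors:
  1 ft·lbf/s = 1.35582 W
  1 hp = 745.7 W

3.50 hp

155 ft·lbf/s × 1.35582 = 210.152 W
181 W (already W)
2.22 kW × 1000 = 2220 W
Sum: 210.152 + 181 + 2220 = 2611.15 W
In hp: 2611.15 / 745.7 = 3.50161 hp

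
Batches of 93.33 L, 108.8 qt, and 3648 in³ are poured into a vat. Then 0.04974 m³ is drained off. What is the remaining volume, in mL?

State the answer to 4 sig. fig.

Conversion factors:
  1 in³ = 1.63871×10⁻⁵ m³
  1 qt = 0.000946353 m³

93.33 L × 0.001 → 0.09333 m³
108.8 qt × 0.000946353 → 0.102963 m³
3648 in³ × 1.63871×10⁻⁵ → 0.0597801 m³
0.04974 m³ (already m³)
Result: 0.09333 + 0.102963 + 0.0597801 − 0.04974 = 0.206333 m³
In mL: 0.206333 / 10⁻⁶ = 206333 mL

2.063×10⁵ mL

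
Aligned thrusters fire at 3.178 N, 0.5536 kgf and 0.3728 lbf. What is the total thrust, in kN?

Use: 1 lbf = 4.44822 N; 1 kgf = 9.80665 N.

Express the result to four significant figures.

3.178 N (already N)
0.5536 kgf × 9.80665 = 5.42896 N
0.3728 lbf × 4.44822 = 1.6583 N
Sum: 3.178 + 5.42896 + 1.6583 = 10.2653 N
In kN: 10.2653 / 1000 = 0.0102653 kN

0.01027 kN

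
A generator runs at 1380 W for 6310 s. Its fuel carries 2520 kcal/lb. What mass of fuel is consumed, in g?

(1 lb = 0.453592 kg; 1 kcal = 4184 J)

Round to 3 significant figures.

375 g

E = P × t = 1380 × 6310 = 8.7078×10⁶ J
2520 kcal/lb → 2.32449×10⁷ J/kg
m = E / e_s = 8.7078×10⁶ / 2.32449×10⁷ = 0.374611 kg
In g: 0.374611 / 0.001 = 374.611 g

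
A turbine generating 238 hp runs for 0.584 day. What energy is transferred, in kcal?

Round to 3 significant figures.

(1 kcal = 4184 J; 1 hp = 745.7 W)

2.14×10⁶ kcal

238 hp × 745.7 = 177477 W
0.584 day × 86400 = 50457.6 s
E = P × t = 177477 W × 50457.6 s = 8.95506×10⁹ J
8.95506×10⁹ J ÷ (4184 J/kcal) = 2.14031×10⁶ kcal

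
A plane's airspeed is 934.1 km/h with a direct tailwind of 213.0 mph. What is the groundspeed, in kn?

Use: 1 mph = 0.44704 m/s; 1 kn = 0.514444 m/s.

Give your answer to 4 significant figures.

689.5 kn

934.1 km/h × (1/3.6) = 259.472 m/s
213.0 mph × 0.44704 = 95.2195 m/s
Combined: 259.472 + 95.2195 = 354.691 m/s
In kn: 354.691 / 0.514444 = 689.465 kn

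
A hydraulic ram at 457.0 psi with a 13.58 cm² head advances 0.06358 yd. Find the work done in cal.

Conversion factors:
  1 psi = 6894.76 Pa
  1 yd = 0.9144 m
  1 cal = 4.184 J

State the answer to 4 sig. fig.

59.46 cal

457.0 psi → 3.15091×10⁶ Pa
13.58 cm² → 0.001358 m²
F = P × A = 3.15091×10⁶ × 0.001358 = 4278.94 N
0.06358 yd → 0.0581376 m
W = F × d = 4278.94 × 0.0581376 = 248.767 J
In cal: 248.767 / 4.184 = 59.4567 cal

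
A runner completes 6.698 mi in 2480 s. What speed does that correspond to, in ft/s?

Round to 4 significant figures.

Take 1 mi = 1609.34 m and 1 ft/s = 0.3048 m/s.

14.26 ft/s

6.698 mi × 1609.34 = 10779.4 m
v = d / t = 10779.4 m / 2480 s = 4.34653 m/s
4.34653 m/s ÷ (0.3048 m/s/ft/s) = 14.2603 ft/s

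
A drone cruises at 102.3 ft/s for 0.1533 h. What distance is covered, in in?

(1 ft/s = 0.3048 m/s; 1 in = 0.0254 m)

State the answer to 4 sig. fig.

102.3 ft/s × 0.3048 = 31.181 m/s
0.1533 h × 3600 = 551.88 s
d = v × t = 31.181 m/s × 551.88 s = 17208.2 m
17208.2 m ÷ (0.0254 m/in) = 677488 in

6.775×10⁵ in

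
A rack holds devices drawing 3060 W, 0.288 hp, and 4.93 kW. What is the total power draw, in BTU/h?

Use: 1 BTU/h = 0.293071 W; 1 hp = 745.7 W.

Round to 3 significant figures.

3060 W (already W)
0.288 hp × 745.7 = 214.762 W
4.93 kW × 1000 = 4930 W
Total: 3060 + 214.762 + 4930 = 8204.76 W
In BTU/h: 8204.76 / 0.293071 = 27995.8 BTU/h

2.80×10⁴ BTU/h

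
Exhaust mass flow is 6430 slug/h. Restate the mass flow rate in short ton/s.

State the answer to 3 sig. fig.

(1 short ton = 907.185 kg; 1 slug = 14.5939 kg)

0.0287 short ton/s

6430 slug/h × 14.5939 kg/slug ÷ 3600 s/h = 26.0663 kg/s
26.0663 kg/s ÷ 907.185 kg/short ton = 0.0287332 short ton/s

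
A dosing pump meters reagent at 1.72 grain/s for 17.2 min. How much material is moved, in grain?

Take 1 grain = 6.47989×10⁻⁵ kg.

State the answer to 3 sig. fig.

1.72 grain/s → 1.11454×10⁻⁴ kg/s
17.2 min → 1032 s
m = ṁ × t = 1.11454×10⁻⁴ × 1032 = 0.115021 kg
In grain: 0.115021 / 6.47989×10⁻⁵ = 1775.05 grain

1780 grain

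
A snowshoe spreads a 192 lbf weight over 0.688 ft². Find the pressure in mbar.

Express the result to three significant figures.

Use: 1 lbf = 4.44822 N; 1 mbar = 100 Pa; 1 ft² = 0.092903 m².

192 lbf × 4.44822 → 854.058 N
0.688 ft² × 0.092903 → 0.0639173 m²
P = F / A = 854.058 N / 0.0639173 m² = 13361.9 Pa
13361.9 Pa ÷ (100 Pa/mbar) = 133.619 mbar

134 mbar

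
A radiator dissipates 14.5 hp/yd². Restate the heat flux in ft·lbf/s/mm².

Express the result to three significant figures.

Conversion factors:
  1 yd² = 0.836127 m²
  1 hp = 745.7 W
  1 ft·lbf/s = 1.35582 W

0.00954 ft·lbf/s/mm²

14.5 hp/yd² × 745.7 W/hp ÷ 0.836127 m²/yd² = 12931.8 W/m²
12931.8 W/m² ÷ 1.35582 W/ft·lbf/s × 10⁻⁶ m²/mm² = 0.00953799 ft·lbf/s/mm²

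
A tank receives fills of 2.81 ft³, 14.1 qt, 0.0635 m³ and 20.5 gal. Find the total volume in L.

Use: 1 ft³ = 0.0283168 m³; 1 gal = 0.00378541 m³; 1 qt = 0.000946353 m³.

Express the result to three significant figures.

2.81 ft³ × 0.0283168 → 0.0795702 m³
14.1 qt × 0.000946353 → 0.0133436 m³
0.0635 m³ (already m³)
20.5 gal × 0.00378541 → 0.0776009 m³
Sum: 0.0795702 + 0.0133436 + 0.0635 + 0.0776009 = 0.234015 m³
In L: 0.234015 / 0.001 = 234.015 L

234 L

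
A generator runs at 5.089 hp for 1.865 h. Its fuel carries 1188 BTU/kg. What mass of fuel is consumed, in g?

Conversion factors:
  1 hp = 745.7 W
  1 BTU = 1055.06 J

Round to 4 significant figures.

2.033×10⁴ g

5.089 hp → 3794.87 W
1.865 h → 6714 s
E = P × t = 3794.87 × 6714 = 2.54788×10⁷ J
1188 BTU/kg → 1.25341×10⁶ J/kg
m = E / e_s = 2.54788×10⁷ / 1.25341×10⁶ = 20.3276 kg
In g: 20.3276 / 0.001 = 20327.6 g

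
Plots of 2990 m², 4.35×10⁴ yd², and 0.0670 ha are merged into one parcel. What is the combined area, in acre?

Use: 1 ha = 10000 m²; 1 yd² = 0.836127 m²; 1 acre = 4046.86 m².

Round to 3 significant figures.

2990 m² (already m²)
4.35×10⁴ yd² × 0.836127 = 36371.5 m²
0.0670 ha × 10000 = 670 m²
Combined: 2990 + 36371.5 + 670 = 40031.5 m²
In acre: 40031.5 / 4046.86 = 9.89199 acre

9.89 acre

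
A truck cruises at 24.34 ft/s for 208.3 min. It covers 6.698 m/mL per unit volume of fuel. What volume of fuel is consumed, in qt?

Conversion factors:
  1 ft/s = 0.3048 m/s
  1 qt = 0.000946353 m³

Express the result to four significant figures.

14.63 qt

24.34 ft/s → 7.41883 m/s
208.3 min → 12498 s
d = v × t = 7.41883 × 12498 = 92720.5 m
6.698 m/mL → 6.698×10⁶ m/m³
V = d / (distance per unit fuel) = 92720.5 / 6.698×10⁶ = 0.013843 m³
In qt: 0.013843 / 0.000946353 = 14.6277 qt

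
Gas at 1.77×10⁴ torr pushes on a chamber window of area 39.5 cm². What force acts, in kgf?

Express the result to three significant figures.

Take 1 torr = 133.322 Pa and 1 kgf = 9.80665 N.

950 kgf

1.77×10⁴ torr × 133.322 = 2.3598×10⁶ Pa
39.5 cm² × 0.0001 = 0.00395 m²
F = P × A = 2.3598×10⁶ Pa × 0.00395 m² = 9321.21 N
9321.21 N ÷ (9.80665 N/kgf) = 950.499 kgf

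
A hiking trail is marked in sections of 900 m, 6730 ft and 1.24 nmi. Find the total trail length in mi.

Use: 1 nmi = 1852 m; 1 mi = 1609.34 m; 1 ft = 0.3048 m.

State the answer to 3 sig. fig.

900 m (already m)
6730 ft × 0.3048 → 2051.3 m
1.24 nmi × 1852 → 2296.48 m
Total: 900 + 2051.3 + 2296.48 = 5247.78 m
In mi: 5247.78 / 1609.34 = 3.26083 mi

3.26 mi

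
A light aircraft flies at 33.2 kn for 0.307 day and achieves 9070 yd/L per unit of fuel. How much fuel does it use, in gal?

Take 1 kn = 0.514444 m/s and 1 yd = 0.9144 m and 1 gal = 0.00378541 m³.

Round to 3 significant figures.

14.4 gal

33.2 kn → 17.0795 m/s
0.307 day → 26524.8 s
d = v × t = 17.0795 × 26524.8 = 453030 m
9070 yd/L → 8.29361×10⁶ m/m³
V = d / (distance per unit fuel) = 453030 / 8.29361×10⁶ = 0.054624 m³
In gal: 0.054624 / 0.00378541 = 14.4301 gal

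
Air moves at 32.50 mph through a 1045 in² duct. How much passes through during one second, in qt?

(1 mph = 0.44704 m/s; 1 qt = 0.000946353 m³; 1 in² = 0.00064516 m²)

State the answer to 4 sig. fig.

1.035×10⁴ qt

32.50 mph × 0.44704 → 14.5288 m/s
1045 in² × 0.00064516 → 0.674192 m²
V = v × A × t = 14.5288 m/s × 0.674192 m² × 1 s = 9.7952 m³
9.7952 m³ ÷ (0.000946353 m³/qt) = 10350.5 qt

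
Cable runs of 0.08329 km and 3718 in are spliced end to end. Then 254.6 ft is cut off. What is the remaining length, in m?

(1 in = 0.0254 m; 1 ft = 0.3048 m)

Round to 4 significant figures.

100.1 m

0.08329 km × 1000 → 83.29 m
3718 in × 0.0254 → 94.4372 m
254.6 ft × 0.3048 → 77.6021 m
Net: 83.29 + 94.4372 − 77.6021 = 100.125 m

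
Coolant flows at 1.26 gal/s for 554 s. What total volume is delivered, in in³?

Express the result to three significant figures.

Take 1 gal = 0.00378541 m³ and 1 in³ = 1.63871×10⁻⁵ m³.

1.26 gal/s → 0.00476962 m³/s
V = Q × t = 0.00476962 × 554 = 2.64237 m³
In in³: 2.64237 / 1.63871×10⁻⁵ = 161247 in³

1.61×10⁵ in³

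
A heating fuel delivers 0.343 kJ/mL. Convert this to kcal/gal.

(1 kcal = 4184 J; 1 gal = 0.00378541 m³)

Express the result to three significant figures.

0.343 kJ/mL × 1000 J/kJ ÷ 10⁻⁶ m³/mL = 3.43×10⁸ J/m³
3.43×10⁸ J/m³ ÷ 4184 J/kcal × 0.00378541 m³/gal = 310.324 kcal/gal

310 kcal/gal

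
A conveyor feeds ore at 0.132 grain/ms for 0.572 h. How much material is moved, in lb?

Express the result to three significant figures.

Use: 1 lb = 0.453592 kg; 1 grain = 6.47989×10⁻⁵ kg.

0.132 grain/ms → 0.00855345 kg/s
0.572 h → 2059.2 s
m = ṁ × t = 0.00855345 × 2059.2 = 17.6133 kg
In lb: 17.6133 / 0.453592 = 38.8307 lb

38.8 lb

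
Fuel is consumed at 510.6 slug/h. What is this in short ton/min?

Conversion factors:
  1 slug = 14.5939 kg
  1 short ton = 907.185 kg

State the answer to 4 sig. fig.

510.6 slug/h × 14.5939 kg/slug ÷ 3600 s/h = 2.0699 kg/s
2.0699 kg/s ÷ 907.185 kg/short ton × 60 s/min = 0.1369 short ton/min

0.1369 short ton/min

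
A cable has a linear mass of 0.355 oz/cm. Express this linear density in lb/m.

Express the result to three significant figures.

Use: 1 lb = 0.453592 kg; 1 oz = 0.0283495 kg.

0.355 oz/cm × 0.0283495 kg/oz ÷ 0.01 m/cm = 1.00641 kg/m
1.00641 kg/m ÷ 0.453592 kg/lb = 2.21876 lb/m

2.22 lb/m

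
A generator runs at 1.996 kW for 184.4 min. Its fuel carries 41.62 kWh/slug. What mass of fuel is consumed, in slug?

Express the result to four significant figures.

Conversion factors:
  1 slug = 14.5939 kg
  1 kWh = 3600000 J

1.996 kW → 1996 W
184.4 min → 11064 s
E = P × t = 1996 × 11064 = 2.20837×10⁷ J
41.62 kWh/slug → 1.02668×10⁷ J/kg
m = E / e_s = 2.20837×10⁷ / 1.02668×10⁷ = 2.15098 kg
In slug: 2.15098 / 14.5939 = 0.147389 slug

0.1474 slug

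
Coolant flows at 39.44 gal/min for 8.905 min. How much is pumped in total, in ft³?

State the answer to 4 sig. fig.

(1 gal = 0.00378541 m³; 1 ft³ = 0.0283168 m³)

46.95 ft³

39.44 gal/min → 0.00248828 m³/s
8.905 min → 534.3 s
V = Q × t = 0.00248828 × 534.3 = 1.32949 m³
In ft³: 1.32949 / 0.0283168 = 46.9506 ft³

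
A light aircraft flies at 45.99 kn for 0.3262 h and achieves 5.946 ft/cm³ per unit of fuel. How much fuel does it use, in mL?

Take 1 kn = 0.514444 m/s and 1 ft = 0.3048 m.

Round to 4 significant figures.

45.99 kn → 23.6593 m/s
0.3262 h → 1174.32 s
d = v × t = 23.6593 × 1174.32 = 27783.6 m
5.946 ft/cm³ → 1.81234×10⁶ m/m³
V = d / (distance per unit fuel) = 27783.6 / 1.81234×10⁶ = 0.0153302 m³
In mL: 0.0153302 / 10⁻⁶ = 15330.2 mL

1.533×10⁴ mL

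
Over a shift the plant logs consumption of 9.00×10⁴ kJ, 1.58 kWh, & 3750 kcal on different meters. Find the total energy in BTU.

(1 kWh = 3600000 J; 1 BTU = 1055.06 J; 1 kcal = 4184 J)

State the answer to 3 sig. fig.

9.00×10⁴ kJ × 1000 = 9×10⁷ J
1.58 kWh × 3600000 = 5.688×10⁶ J
3750 kcal × 4184 = 1.569×10⁷ J
Total: 9×10⁷ + 5.688×10⁶ + 1.569×10⁷ = 1.11378×10⁸ J
In BTU: 1.11378×10⁸ / 1055.06 = 105566 BTU

1.06×10⁵ BTU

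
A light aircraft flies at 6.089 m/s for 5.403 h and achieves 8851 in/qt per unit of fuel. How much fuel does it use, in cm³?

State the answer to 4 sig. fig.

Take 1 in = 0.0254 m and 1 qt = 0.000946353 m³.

5.403 h → 19450.8 s
d = v × t = 6.089 × 19450.8 = 118436 m
8851 in/qt → 237560 m/m³
V = d / (distance per unit fuel) = 118436 / 237560 = 0.498552 m³
In cm³: 0.498552 / 10⁻⁶ = 498552 cm³

4.986×10⁵ cm³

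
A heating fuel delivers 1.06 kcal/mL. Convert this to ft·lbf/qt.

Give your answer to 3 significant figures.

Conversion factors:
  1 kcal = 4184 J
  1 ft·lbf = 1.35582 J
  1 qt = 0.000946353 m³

1.06 kcal/mL × 4184 J/kcal ÷ 10⁻⁶ m³/mL = 4.43504×10⁹ J/m³
4.43504×10⁹ J/m³ ÷ 1.35582 J/ft·lbf × 0.000946353 m³/qt = 3.09563×10⁶ ft·lbf/qt

3.10×10⁶ ft·lbf/qt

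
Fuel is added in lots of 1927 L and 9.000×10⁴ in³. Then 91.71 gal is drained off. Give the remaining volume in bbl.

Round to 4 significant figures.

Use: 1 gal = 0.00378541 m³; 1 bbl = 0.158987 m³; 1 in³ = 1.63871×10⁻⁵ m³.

1927 L × 0.001 = 1.927 m³
9.000×10⁴ in³ × 1.63871×10⁻⁵ = 1.47484 m³
91.71 gal × 0.00378541 = 0.34716 m³
Sum: 1.927 + 1.47484 − 0.34716 = 3.05468 m³
In bbl: 3.05468 / 0.158987 = 19.2134 bbl

19.21 bbl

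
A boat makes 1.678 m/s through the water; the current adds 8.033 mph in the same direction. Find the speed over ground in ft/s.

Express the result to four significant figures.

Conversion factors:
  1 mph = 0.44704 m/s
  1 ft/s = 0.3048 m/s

17.29 ft/s

1.678 m/s (already m/s)
8.033 mph × 0.44704 = 3.59107 m/s
Combined: 1.678 + 3.59107 = 5.26907 m/s
In ft/s: 5.26907 / 0.3048 = 17.287 ft/s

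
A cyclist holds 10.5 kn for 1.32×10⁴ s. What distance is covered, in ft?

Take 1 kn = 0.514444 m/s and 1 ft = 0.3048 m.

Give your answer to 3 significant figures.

2.34×10⁵ ft

10.5 kn × 0.514444 → 5.40166 m/s
d = v × t = 5.40166 m/s × 13200 s = 71301.9 m
71301.9 m ÷ (0.3048 m/ft) = 233930 ft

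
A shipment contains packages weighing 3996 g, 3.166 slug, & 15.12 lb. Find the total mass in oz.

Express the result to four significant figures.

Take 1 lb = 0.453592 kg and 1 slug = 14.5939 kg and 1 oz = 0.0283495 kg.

3996 g × 0.001 = 3.996 kg
3.166 slug × 14.5939 = 46.2043 kg
15.12 lb × 0.453592 = 6.85831 kg
Total: 3.996 + 46.2043 + 6.85831 = 57.0586 kg
In oz: 57.0586 / 0.0283495 = 2012.68 oz

2013 oz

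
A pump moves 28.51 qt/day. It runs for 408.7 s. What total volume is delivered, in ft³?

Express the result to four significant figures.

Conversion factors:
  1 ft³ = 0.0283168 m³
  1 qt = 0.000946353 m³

0.004507 ft³

28.51 qt/day → 3.12275×10⁻⁷ m³/s
V = Q × t = 3.12275×10⁻⁷ × 408.7 = 1.27627×10⁻⁴ m³
In ft³: 1.27627×10⁻⁴ / 0.0283168 = 0.00450711 ft³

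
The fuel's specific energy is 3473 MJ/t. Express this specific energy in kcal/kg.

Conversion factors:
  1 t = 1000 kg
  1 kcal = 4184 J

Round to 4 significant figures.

3473 MJ/t × 1000000 J/MJ ÷ 1000 kg/t = 3.473×10⁶ J/kg
3.473×10⁶ J/kg ÷ 4184 J/kcal = 830.067 kcal/kg

830.1 kcal/kg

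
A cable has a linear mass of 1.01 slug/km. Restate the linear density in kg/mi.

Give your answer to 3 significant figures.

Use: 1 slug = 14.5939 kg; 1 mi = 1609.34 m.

1.01 slug/km × 14.5939 kg/slug ÷ 1000 m/km = 0.0147398 kg/m
0.0147398 kg/m × 1609.34 m/mi = 23.7213 kg/mi

23.7 kg/mi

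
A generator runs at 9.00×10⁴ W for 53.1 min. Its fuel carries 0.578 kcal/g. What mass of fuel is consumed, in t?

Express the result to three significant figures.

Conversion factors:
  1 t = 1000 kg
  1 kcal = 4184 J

0.119 t

53.1 min → 3186 s
E = P × t = 90000 × 3186 = 2.8674×10⁸ J
0.578 kcal/g → 2.41835×10⁶ J/kg
m = E / e_s = 2.8674×10⁸ / 2.41835×10⁶ = 118.568 kg
In t: 118.568 / 1000 = 0.118568 t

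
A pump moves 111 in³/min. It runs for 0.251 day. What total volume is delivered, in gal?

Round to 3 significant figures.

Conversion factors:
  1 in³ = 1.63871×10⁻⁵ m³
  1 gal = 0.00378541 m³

174 gal

111 in³/min → 3.03161×10⁻⁵ m³/s
0.251 day → 21686.4 s
V = Q × t = 3.03161×10⁻⁵ × 21686.4 = 0.657447 m³
In gal: 0.657447 / 0.00378541 = 173.679 gal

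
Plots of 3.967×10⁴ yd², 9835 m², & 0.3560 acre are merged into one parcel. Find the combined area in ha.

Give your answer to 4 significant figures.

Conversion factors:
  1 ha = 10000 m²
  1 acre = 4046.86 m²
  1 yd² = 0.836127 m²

4.444 ha

3.967×10⁴ yd² × 0.836127 = 33169.2 m²
9835 m² (already m²)
0.3560 acre × 4046.86 = 1440.68 m²
Total: 33169.2 + 9835 + 1440.68 = 44444.9 m²
In ha: 44444.9 / 10000 = 4.44449 ha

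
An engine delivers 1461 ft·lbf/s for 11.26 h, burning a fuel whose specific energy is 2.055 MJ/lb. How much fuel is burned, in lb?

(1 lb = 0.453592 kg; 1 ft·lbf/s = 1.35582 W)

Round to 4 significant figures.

1461 ft·lbf/s → 1980.85 W
11.26 h → 40536 s
E = P × t = 1980.85 × 40536 = 8.02957×10⁷ J
2.055 MJ/lb → 4.5305×10⁶ J/kg
m = E / e_s = 8.02957×10⁷ / 4.5305×10⁶ = 17.7234 kg
In lb: 17.7234 / 0.453592 = 39.0734 lb

39.07 lb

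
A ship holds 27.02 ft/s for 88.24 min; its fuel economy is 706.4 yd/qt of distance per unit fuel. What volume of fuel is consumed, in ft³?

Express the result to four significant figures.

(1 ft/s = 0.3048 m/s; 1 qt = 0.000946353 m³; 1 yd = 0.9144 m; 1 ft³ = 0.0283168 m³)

27.02 ft/s → 8.2357 m/s
88.24 min → 5294.4 s
d = v × t = 8.2357 × 5294.4 = 43603.1 m
706.4 yd/qt → 682549 m/m³
V = d / (distance per unit fuel) = 43603.1 / 682549 = 0.0638827 m³
In ft³: 0.0638827 / 0.0283168 = 2.256 ft³

2.256 ft³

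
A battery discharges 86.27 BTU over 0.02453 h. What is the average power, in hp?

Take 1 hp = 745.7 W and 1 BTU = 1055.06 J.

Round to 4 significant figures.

1.382 hp

86.27 BTU × 1055.06 = 91020 J
0.02453 h × 3600 = 88.308 s
P = E / t = 91020 J / 88.308 s = 1030.71 W
1030.71 W ÷ (745.7 W/hp) = 1.3822 hp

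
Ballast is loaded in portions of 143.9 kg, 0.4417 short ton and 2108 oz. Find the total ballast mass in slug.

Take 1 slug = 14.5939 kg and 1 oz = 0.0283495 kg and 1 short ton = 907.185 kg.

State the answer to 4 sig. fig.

41.41 slug

143.9 kg (already kg)
0.4417 short ton × 907.185 = 400.704 kg
2108 oz × 0.0283495 = 59.7607 kg
Sum: 143.9 + 400.704 + 59.7607 = 604.365 kg
In slug: 604.365 / 14.5939 = 41.4122 slug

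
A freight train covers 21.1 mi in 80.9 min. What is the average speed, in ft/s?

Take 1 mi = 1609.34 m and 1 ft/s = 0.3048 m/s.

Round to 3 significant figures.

23.0 ft/s

21.1 mi × 1609.34 = 33957.1 m
80.9 min × 60 = 4854 s
v = d / t = 33957.1 m / 4854 s = 6.99569 m/s
6.99569 m/s ÷ (0.3048 m/s/ft/s) = 22.9517 ft/s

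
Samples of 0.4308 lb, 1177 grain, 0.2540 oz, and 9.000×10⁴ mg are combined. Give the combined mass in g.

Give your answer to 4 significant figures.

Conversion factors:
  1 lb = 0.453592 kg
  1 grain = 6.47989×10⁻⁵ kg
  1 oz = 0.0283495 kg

368.9 g

0.4308 lb × 0.453592 = 0.195407 kg
1177 grain × 6.47989×10⁻⁵ = 0.0762683 kg
0.2540 oz × 0.0283495 = 0.00720077 kg
9.000×10⁴ mg × 10⁻⁶ = 0.09 kg
Total: 0.195407 + 0.0762683 + 0.00720077 + 0.09 = 0.368876 kg
In g: 0.368876 / 0.001 = 368.876 g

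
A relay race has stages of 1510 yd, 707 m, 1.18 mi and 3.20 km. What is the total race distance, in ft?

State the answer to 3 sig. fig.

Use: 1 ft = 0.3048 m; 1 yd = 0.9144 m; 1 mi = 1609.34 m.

2.36×10⁴ ft

1510 yd × 0.9144 → 1380.74 m
707 m (already m)
1.18 mi × 1609.34 → 1899.02 m
3.20 km × 1000 → 3200 m
Sum: 1380.74 + 707 + 1899.02 + 3200 = 7186.76 m
In ft: 7186.76 / 0.3048 = 23578.6 ft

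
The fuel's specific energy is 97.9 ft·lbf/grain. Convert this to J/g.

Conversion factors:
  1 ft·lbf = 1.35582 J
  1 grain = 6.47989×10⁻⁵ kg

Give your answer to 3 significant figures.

2050 J/g

97.9 ft·lbf/grain × 1.35582 J/ft·lbf ÷ 6.47989×10⁻⁵ kg/grain = 2.04841×10⁶ J/kg
2.04841×10⁶ J/kg × 0.001 kg/g = 2048.41 J/g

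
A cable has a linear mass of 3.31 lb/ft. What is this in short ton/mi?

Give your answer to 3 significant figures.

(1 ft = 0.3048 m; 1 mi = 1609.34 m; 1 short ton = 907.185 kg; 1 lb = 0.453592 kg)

3.31 lb/ft × 0.453592 kg/lb ÷ 0.3048 m/ft = 4.92582 kg/m
4.92582 kg/m ÷ 907.185 kg/short ton × 1609.34 m/mi = 8.73837 short ton/mi

8.74 short ton/mi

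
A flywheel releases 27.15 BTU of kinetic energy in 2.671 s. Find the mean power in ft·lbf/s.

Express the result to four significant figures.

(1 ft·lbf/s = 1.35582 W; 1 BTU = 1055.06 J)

27.15 BTU × 1055.06 = 28644.9 J
P = E / t = 28644.9 J / 2.671 s = 10724.4 W
10724.4 W ÷ (1.35582 W/ft·lbf/s) = 7909.9 ft·lbf/s

7910 ft·lbf/s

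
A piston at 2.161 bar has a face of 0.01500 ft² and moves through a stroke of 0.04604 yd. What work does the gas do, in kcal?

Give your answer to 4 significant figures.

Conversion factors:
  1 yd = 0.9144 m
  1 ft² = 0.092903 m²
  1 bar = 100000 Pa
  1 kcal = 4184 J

2.161 bar → 216100 Pa
0.01500 ft² → 0.00139354 m²
F = P × A = 216100 × 0.00139354 = 301.144 N
0.04604 yd → 0.042099 m
W = F × d = 301.144 × 0.042099 = 12.6779 J
In kcal: 12.6779 / 4184 = 0.00303009 kcal

0.003030 kcal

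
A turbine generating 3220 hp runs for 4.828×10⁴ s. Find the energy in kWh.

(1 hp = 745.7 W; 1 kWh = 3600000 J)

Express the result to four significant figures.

3.220×10⁴ kWh

3220 hp × 745.7 = 2.40115×10⁶ W
E = P × t = 2.40115×10⁶ W × 48280 s = 1.15928×10¹¹ J
1.15928×10¹¹ J ÷ (3600000 J/kWh) = 32202.2 kWh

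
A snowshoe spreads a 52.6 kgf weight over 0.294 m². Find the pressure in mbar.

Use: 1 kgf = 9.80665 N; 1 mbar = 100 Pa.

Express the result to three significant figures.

17.5 mbar

52.6 kgf × 9.80665 → 515.83 N
P = F / A = 515.83 N / 0.294 m² = 1754.52 Pa
1754.52 Pa ÷ (100 Pa/mbar) = 17.5452 mbar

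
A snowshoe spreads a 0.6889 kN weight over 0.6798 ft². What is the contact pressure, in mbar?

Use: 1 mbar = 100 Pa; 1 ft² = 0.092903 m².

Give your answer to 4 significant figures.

109.1 mbar

0.6889 kN × 1000 = 688.9 N
0.6798 ft² × 0.092903 = 0.0631555 m²
P = F / A = 688.9 N / 0.0631555 m² = 10908 Pa
10908 Pa ÷ (100 Pa/mbar) = 109.08 mbar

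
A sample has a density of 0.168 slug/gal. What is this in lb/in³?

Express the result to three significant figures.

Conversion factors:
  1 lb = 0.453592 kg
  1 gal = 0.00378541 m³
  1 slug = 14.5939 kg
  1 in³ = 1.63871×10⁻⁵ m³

0.168 slug/gal × 14.5939 kg/slug ÷ 0.00378541 m³/gal = 647.691 kg/m³
647.691 kg/m³ ÷ 0.453592 kg/lb × 1.63871×10⁻⁵ m³/in³ = 0.0233994 lb/in³

0.0234 lb/in³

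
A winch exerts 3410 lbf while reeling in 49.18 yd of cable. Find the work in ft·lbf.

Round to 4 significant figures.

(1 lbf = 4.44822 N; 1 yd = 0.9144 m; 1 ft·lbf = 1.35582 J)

3410 lbf × 4.44822 → 15168.4 N
49.18 yd × 0.9144 → 44.9702 m
W = F × d = 15168.4 N × 44.9702 m = 682126 J
682126 J ÷ (1.35582 J/ft·lbf) = 503110 ft·lbf

5.031×10⁵ ft·lbf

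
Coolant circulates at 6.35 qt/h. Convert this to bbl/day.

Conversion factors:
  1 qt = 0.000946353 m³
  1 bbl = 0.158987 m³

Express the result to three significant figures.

6.35 qt/h × 0.000946353 m³/qt ÷ 3600 s/h = 1.66926×10⁻⁶ m³/s
1.66926×10⁻⁶ m³/s ÷ 0.158987 m³/bbl × 86400 s/day = 0.907144 bbl/day

0.907 bbl/day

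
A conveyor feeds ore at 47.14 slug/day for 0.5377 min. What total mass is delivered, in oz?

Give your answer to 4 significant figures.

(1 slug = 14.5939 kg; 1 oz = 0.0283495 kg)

9.061 oz

47.14 slug/day → 0.00796246 kg/s
0.5377 min → 32.262 s
m = ṁ × t = 0.00796246 × 32.262 = 0.256885 kg
In oz: 0.256885 / 0.0283495 = 9.06136 oz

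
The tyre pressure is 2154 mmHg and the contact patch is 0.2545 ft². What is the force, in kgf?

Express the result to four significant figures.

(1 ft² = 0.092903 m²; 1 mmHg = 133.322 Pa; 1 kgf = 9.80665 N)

2154 mmHg × 133.322 → 287176 Pa
0.2545 ft² × 0.092903 → 0.0236438 m²
F = P × A = 287176 Pa × 0.0236438 m² = 6789.93 N
6789.93 N ÷ (9.80665 N/kgf) = 692.38 kgf

692.4 kgf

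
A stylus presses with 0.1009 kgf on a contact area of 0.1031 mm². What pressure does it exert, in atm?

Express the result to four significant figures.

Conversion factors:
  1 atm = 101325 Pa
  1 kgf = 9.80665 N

0.1009 kgf × 9.80665 = 0.989491 N
0.1031 mm² × 10⁻⁶ = 1.031×10⁻⁷ m²
P = F / A = 0.989491 N / 1.031×10⁻⁷ m² = 9.59739×10⁶ Pa
9.59739×10⁶ Pa ÷ (101325 Pa/atm) = 94.7189 atm

94.72 atm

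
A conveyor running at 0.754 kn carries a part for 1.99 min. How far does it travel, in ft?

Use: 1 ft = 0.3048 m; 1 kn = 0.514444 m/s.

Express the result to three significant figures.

0.754 kn × 0.514444 → 0.387891 m/s
1.99 min × 60 → 119.4 s
d = v × t = 0.387891 m/s × 119.4 s = 46.3142 m
46.3142 m ÷ (0.3048 m/ft) = 151.949 ft

152 ft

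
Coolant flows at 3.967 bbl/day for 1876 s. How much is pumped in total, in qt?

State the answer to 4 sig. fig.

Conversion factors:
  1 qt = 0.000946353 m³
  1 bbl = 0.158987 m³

14.47 qt

3.967 bbl/day → 7.29979×10⁻⁶ m³/s
V = Q × t = 7.29979×10⁻⁶ × 1876 = 0.0136944 m³
In qt: 0.0136944 / 0.000946353 = 14.4707 qt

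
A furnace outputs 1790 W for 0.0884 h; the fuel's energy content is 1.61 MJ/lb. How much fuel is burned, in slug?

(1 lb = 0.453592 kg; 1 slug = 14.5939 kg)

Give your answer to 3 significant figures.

0.0884 h → 318.24 s
E = P × t = 1790 × 318.24 = 569650 J
1.61 MJ/lb → 3.54945×10⁶ J/kg
m = E / e_s = 569650 / 3.54945×10⁶ = 0.16049 kg
In slug: 0.16049 / 14.5939 = 0.0109971 slug

0.0110 slug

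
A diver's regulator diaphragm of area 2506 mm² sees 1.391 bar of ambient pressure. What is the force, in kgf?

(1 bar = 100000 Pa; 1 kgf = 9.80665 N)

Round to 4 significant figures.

1.391 bar × 100000 = 139100 Pa
2506 mm² × 10⁻⁶ = 0.002506 m²
F = P × A = 139100 Pa × 0.002506 m² = 348.585 N
348.585 N ÷ (9.80665 N/kgf) = 35.5458 kgf

35.55 kgf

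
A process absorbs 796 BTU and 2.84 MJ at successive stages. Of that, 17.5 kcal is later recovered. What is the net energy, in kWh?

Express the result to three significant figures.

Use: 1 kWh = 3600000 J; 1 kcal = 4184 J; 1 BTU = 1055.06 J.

1.00 kWh

796 BTU × 1055.06 → 839828 J
2.84 MJ × 1000000 → 2.84×10⁶ J
17.5 kcal × 4184 → 73220 J
Result: 839828 + 2.84×10⁶ − 73220 = 3.60661×10⁶ J
In kWh: 3.60661×10⁶ / 3600000 = 1.00184 kWh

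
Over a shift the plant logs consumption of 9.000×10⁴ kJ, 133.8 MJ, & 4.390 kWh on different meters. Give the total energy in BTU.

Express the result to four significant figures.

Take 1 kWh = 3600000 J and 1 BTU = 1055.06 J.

2.271×10⁵ BTU

9.000×10⁴ kJ × 1000 → 9×10⁷ J
133.8 MJ × 1000000 → 1.338×10⁸ J
4.390 kWh × 3600000 → 1.5804×10⁷ J
Total: 9×10⁷ + 1.338×10⁸ + 1.5804×10⁷ = 2.39604×10⁸ J
In BTU: 2.39604×10⁸ / 1055.06 = 227100 BTU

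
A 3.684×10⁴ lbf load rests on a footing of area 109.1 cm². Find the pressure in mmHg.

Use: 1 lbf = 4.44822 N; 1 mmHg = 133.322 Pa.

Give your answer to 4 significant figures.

1.127×10⁵ mmHg

3.684×10⁴ lbf × 4.44822 = 163872 N
109.1 cm² × 0.0001 = 0.01091 m²
P = F / A = 163872 N / 0.01091 m² = 1.50203×10⁷ Pa
1.50203×10⁷ Pa ÷ (133.322 Pa/mmHg) = 112662 mmHg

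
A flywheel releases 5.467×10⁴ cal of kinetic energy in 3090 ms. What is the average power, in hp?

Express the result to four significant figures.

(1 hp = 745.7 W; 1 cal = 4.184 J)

99.27 hp

5.467×10⁴ cal × 4.184 = 228739 J
3090 ms × 0.001 = 3.09 s
P = E / t = 228739 J / 3.09 s = 74025.6 W
74025.6 W ÷ (745.7 W/hp) = 99.2699 hp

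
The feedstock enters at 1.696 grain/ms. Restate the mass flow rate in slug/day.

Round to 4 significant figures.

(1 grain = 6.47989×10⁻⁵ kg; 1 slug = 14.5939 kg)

650.6 slug/day

1.696 grain/ms × 6.47989×10⁻⁵ kg/grain ÷ 0.001 s/ms = 0.109899 kg/s
0.109899 kg/s ÷ 14.5939 kg/slug × 86400 s/day = 650.633 slug/day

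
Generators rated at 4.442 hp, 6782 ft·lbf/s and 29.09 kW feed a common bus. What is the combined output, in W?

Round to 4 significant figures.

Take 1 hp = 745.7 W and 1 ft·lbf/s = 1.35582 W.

4.160×10⁴ W

4.442 hp × 745.7 → 3312.4 W
6782 ft·lbf/s × 1.35582 → 9195.17 W
29.09 kW × 1000 → 29090 W
Sum: 3312.4 + 9195.17 + 29090 = 41597.6 W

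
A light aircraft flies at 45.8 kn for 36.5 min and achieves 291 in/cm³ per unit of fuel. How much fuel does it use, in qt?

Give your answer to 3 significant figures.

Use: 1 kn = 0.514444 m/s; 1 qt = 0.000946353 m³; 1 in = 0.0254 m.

45.8 kn → 23.5615 m/s
36.5 min → 2190 s
d = v × t = 23.5615 × 2190 = 51599.7 m
291 in/cm³ → 7.3914×10⁶ m/m³
V = d / (distance per unit fuel) = 51599.7 / 7.3914×10⁶ = 0.00698105 m³
In qt: 0.00698105 / 0.000946353 = 7.37679 qt

7.38 qt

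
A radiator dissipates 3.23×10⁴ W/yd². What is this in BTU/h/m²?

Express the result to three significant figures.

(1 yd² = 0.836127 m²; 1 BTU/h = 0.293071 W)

3.23×10⁴ W/yd² ÷ 0.836127 m²/yd² = 38630.5 W/m²
38630.5 W/m² ÷ 0.293071 W/BTU/h = 131813 BTU/h/m²

1.32×10⁵ BTU/h/m²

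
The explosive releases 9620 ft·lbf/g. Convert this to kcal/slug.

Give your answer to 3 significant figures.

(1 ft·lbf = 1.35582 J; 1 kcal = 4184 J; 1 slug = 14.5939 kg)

4.55×10⁴ kcal/slug

9620 ft·lbf/g × 1.35582 J/ft·lbf ÷ 0.001 kg/g = 1.3043×10⁷ J/kg
1.3043×10⁷ J/kg ÷ 4184 J/kcal × 14.5939 kg/slug = 45494.3 kcal/slug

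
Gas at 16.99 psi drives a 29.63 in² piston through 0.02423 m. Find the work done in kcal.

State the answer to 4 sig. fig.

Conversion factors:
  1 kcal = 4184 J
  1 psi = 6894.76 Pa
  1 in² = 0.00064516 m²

0.01297 kcal

16.99 psi → 117142 Pa
29.63 in² → 0.0191161 m²
F = P × A = 117142 × 0.0191161 = 2239.3 N
W = F × d = 2239.3 × 0.02423 = 54.2582 J
In kcal: 54.2582 / 4184 = 0.012968 kcal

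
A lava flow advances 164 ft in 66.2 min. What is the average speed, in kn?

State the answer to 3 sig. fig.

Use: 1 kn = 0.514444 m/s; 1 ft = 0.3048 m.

0.0245 kn

164 ft × 0.3048 = 49.9872 m
66.2 min × 60 = 3972 s
v = d / t = 49.9872 m / 3972 s = 0.0125849 m/s
0.0125849 m/s ÷ (0.514444 m/s/kn) = 0.0244631 kn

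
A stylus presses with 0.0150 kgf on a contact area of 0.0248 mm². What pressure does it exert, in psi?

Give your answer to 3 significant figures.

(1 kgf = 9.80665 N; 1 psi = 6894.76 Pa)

0.0150 kgf × 9.80665 → 0.1471 N
0.0248 mm² × 10⁻⁶ → 2.48×10⁻⁸ m²
P = F / A = 0.1471 N / 2.48×10⁻⁸ m² = 5.93145×10⁶ Pa
5.93145×10⁶ Pa ÷ (6894.76 Pa/psi) = 860.284 psi

860 psi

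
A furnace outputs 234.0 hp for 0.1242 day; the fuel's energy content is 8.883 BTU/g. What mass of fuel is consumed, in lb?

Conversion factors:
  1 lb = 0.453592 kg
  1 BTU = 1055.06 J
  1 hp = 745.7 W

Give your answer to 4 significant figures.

234.0 hp → 174494 W
0.1242 day → 10730.9 s
E = P × t = 174494 × 10730.9 = 1.87248×10⁹ J
8.883 BTU/g → 9.3721×10⁶ J/kg
m = E / e_s = 1.87248×10⁹ / 9.3721×10⁶ = 199.793 kg
In lb: 199.793 / 0.453592 = 440.469 lb

440.5 lb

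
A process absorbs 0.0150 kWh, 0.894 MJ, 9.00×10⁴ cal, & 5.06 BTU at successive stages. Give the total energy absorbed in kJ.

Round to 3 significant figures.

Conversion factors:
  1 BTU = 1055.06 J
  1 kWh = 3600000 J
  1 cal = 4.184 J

1330 kJ

0.0150 kWh × 3600000 → 54000 J
0.894 MJ × 1000000 → 894000 J
9.00×10⁴ cal × 4.184 → 376560 J
5.06 BTU × 1055.06 → 5338.6 J
Sum: 54000 + 894000 + 376560 + 5338.6 = 1.3299×10⁶ J
In kJ: 1.3299×10⁶ / 1000 = 1329.9 kJ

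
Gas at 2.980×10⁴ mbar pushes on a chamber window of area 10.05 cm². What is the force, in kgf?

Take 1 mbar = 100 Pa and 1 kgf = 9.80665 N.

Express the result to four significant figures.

305.4 kgf

2.980×10⁴ mbar × 100 = 2.98×10⁶ Pa
10.05 cm² × 0.0001 = 0.001005 m²
F = P × A = 2.98×10⁶ Pa × 0.001005 m² = 2994.9 N
2994.9 N ÷ (9.80665 N/kgf) = 305.395 kgf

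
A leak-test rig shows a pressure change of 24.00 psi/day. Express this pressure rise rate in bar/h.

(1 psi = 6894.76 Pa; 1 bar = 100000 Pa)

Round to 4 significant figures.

24.00 psi/day × 6894.76 Pa/psi ÷ 86400 s/day = 1.91521 Pa/s
1.91521 Pa/s ÷ 100000 Pa/bar × 3600 s/h = 0.0689476 bar/h

0.06895 bar/h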